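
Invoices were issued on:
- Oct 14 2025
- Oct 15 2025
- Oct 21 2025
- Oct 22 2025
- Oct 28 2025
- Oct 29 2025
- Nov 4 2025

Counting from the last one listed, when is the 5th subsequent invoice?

Every event lands on a Tuesday or Wednesday (gaps cycle 1, 6, 1, 6, 1, 6).
So the schedule is: every Tuesday and Wednesday.
Next Wednesday: Nov 5 2025.
The following Tuesday is Nov 11 2025.
The following Wednesday is Nov 12 2025.
The following Tuesday is Nov 18 2025.
The following Wednesday is Nov 19 2025.

Nov 19 2025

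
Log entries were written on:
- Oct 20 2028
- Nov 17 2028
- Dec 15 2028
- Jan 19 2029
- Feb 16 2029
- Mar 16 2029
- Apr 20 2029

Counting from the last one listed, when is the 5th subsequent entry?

Sep 21 2029

All dates are Fridays, 28, 28, 35, 28, 28, 35 days apart.
Specifically, the 3rd Friday of each month.
3rd Friday of May 2029: May 18 2029.
3rd Friday of June 2029: Jun 15 2029.
3rd Friday of July 2029: Jul 20 2029.
August 2029 — 3rd Friday is Aug 17 2029.
3rd Friday of September 2029: Sep 21 2029.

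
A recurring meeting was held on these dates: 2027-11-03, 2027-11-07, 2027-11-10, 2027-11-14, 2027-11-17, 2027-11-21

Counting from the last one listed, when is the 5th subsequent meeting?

2027-12-08

The gap pattern 4, 3, 4, 3, 4 repeats every 2 events.
These are the Wednesdays and Sundays of each week.
The following Wednesday is 2027-11-24.
The following Sunday is 2027-11-28.
The following Wednesday is 2027-12-01.
Next Sunday: 2027-12-05.
Next Wednesday: 2027-12-08.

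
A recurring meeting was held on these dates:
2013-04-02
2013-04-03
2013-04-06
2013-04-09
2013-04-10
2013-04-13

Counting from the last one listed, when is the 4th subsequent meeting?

Every event lands on a Tuesday or Wednesday or Saturday (gaps cycle 1, 3, 3, 1, 3).
So the schedule is: every Tuesday, Wednesday and Saturday.
Next Tuesday: 2013-04-16.
The following Wednesday is 2013-04-17.
The following Saturday is 2013-04-20.
Next Tuesday: 2013-04-23.

2013-04-23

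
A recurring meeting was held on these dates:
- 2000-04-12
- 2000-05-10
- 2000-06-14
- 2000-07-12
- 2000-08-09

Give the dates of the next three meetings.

2000-09-13, 2000-10-11, 2000-11-08

These are Wednesdays at 28- or 35-day spacing (28, 35, 28, 28).
The pattern: 2nd Wednesday of the month.
2nd Wednesday of September 2000: 2000-09-13.
2nd Wednesday of October 2000: 2000-10-11.
November 2000 — 2nd Wednesday is 2000-11-08.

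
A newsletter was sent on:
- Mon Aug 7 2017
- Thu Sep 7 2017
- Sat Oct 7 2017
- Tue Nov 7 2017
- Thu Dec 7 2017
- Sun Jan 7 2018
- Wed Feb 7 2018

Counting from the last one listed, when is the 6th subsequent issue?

The day-of-month is always 7 (31, 30, 31, 30, 31, 31 days between events).
So this recurs on the 7th of each month.
March 2018: Wed Mar 7 2018.
Next: April 2018 → Sat Apr 7 2018.
Next: May 2018 → Mon May 7 2018.
Next: June 2018 → Thu Jun 7 2018.
July 2018: Sat Jul 7 2018.
August 2018: Tue Aug 7 2018.

Tue Aug 7 2018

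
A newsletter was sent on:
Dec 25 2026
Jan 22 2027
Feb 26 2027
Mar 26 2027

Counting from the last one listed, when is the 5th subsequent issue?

Aug 27 2027

All dates are Fridays, 28, 35, 28 days apart.
Specifically, the 4th Friday of each month.
4th Friday of April 2027: Apr 23 2027.
4th Friday of May 2027: May 28 2027.
June 2027 — 4th Friday is Jun 25 2027.
July 2027 — 4th Friday is Jul 23 2027.
4th Friday of August 2027: Aug 27 2027.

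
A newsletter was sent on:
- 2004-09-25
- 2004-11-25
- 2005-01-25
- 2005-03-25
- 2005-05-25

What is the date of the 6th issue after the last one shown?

2006-05-25

The day-of-month is always 25 (61, 61, 59, 61 days between events).
So this recurs on the 25th of every 2 months.
July 2005: 2005-07-25.
Next: September 2005 → 2005-09-25.
Next: November 2005 → 2005-11-25.
January 2006: 2006-01-25.
Next: March 2006 → 2006-03-25.
May 2006: 2006-05-25.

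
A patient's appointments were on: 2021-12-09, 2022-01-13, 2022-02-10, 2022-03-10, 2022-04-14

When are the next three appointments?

All dates are Thursdays, 35, 28, 28, 35 days apart.
Specifically, the 2nd Thursday of each month.
2nd Thursday of May 2022: 2022-05-12.
June 2022 — 2nd Thursday is 2022-06-09.
July 2022 — 2nd Thursday is 2022-07-14.

2022-05-12, 2022-06-09, 2022-07-14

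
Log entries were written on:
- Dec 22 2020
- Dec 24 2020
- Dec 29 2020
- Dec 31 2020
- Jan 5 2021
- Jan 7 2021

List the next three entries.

Jan 12 2021, Jan 14 2021, Jan 19 2021

Gaps: 2, 5, 2, 5, 2 days — not constant, but cyclic with period 2.
The events fall on every Tuesday and Thursday.
The following Tuesday is Jan 12 2021.
Next Thursday: Jan 14 2021.
The following Tuesday is Jan 19 2021.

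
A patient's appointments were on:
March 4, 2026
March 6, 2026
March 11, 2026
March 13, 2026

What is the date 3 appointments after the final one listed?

Gaps: 2, 5, 2 days — not constant, but cyclic with period 2.
The events fall on every Wednesday and Friday.
The following Wednesday is March 18, 2026.
Next Friday: March 20, 2026.
Next Wednesday: March 25, 2026.

March 25, 2026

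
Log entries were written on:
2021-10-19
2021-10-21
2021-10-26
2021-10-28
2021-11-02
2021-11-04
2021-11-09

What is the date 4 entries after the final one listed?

2021-11-23

Gaps: 2, 5, 2, 5, 2, 5 days — not constant, but cyclic with period 2.
The events fall on every Tuesday and Thursday.
The following Thursday is 2021-11-11.
Next Tuesday: 2021-11-16.
The following Thursday is 2021-11-18.
Next Tuesday: 2021-11-23.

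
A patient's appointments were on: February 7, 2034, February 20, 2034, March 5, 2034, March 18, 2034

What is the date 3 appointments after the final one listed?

The spacing is 13, 13, 13 days — always 13 days.
March 18, 2034 + 13 days = March 31, 2034.
March 31, 2034 + 13 days = April 13, 2034.
April 13, 2034 + 13 days = April 26, 2034.

April 26, 2034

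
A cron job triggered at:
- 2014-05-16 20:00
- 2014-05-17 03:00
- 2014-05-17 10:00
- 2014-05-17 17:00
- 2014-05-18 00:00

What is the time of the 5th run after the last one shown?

2014-05-19 11:00

Spacing: 7, 7, 7, 7 h — constant 7 h.
2014-05-18 00:00 + 7 h = 2014-05-18 07:00.
2014-05-18 07:00 + 7 h = 2014-05-18 14:00.
2014-05-18 14:00 + 7 h = 2014-05-18 21:00.
2014-05-18 21:00 + 7 h = 2014-05-19 04:00.
2014-05-19 04:00 + 7 h = 2014-05-19 11:00.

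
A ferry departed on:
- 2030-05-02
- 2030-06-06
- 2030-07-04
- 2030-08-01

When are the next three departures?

All dates are Thursdays, 35, 28, 28 days apart.
Specifically, the 1st Thursday of each month.
1st Thursday of September 2030: 2030-09-05.
1st Thursday of October 2030: 2030-10-03.
November 2030 — 1st Thursday is 2030-11-07.

2030-09-05, 2030-10-03, 2030-11-07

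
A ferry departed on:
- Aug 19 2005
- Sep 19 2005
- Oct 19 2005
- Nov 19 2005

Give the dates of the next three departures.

Dec 19 2005, Jan 19 2006, Feb 19 2006

The day-of-month is always 19 (31, 30, 31 days between events).
So this recurs on the 19th of each month.
Next: December 2005 → Dec 19 2005.
Next: January 2006 → Jan 19 2006.
Next: February 2006 → Feb 19 2006.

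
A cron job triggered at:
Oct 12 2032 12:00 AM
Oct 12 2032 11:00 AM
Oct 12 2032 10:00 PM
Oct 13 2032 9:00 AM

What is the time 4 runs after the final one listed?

Spacing: 11, 11, 11 h — constant 11 h.
Oct 13 2032 9:00 AM + 11 h = Oct 13 2032 8:00 PM.
Oct 13 2032 8:00 PM + 11 h = Oct 14 2032 7:00 AM.
Oct 14 2032 7:00 AM + 11 h = Oct 14 2032 6:00 PM.
Oct 14 2032 6:00 PM + 11 h = Oct 15 2032 5:00 AM.

Oct 15 2032 5:00 AM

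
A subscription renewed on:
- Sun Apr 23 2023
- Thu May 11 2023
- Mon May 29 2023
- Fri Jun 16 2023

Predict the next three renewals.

Gaps between consecutive events: 18, 18, 18 days — a constant 18-day interval.
Fri Jun 16 2023 + 18 days = Tue Jul 4 2023.
Tue Jul 4 2023 + 18 days = Sat Jul 22 2023.
Sat Jul 22 2023 + 18 days = Wed Aug 9 2023.

Tue Jul 4 2023, Sat Jul 22 2023, Wed Aug 9 2023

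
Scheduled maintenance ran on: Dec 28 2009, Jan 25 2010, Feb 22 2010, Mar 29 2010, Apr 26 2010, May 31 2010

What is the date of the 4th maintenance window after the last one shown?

Sep 27 2010

Every date is a Monday; gaps 28, 28, 35, 28, 35 days.
Each is the last Monday of its month (at least one falls on the 29th or later, ruling out '4th Monday').
Last Monday of June 2010: Jun 28 2010.
July 2010 ends with Monday Jul 26 2010.
Last Monday of August 2010: Aug 30 2010.
Last Monday of September 2010: Sep 27 2010.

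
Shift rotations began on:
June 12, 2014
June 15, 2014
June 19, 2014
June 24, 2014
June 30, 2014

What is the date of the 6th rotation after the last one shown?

The spacing grows by 1 each time: 3, 4, 5, 6 days.
Next gap: 7 days. June 30, 2014 + 7 days = July 7, 2014.
Next gap: 8 days. July 7, 2014 + 8 days = July 15, 2014.
Next gap: 9 days. July 15, 2014 + 9 days = July 24, 2014.
Next gap: 10 days. July 24, 2014 + 10 days = August 3, 2014.
Next gap: 11 days. August 3, 2014 + 11 days = August 14, 2014.
Next gap: 12 days. August 14, 2014 + 12 days = August 26, 2014.

August 26, 2014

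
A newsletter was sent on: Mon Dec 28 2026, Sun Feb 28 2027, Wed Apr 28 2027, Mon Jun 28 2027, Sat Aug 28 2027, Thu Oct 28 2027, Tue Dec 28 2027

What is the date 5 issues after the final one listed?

Sat Oct 28 2028

The day-of-month is always 28 (62, 59, 61, 61, 61, 61 days between events).
So this recurs on the 28th of every 2 months.
February 2028: Mon Feb 28 2028.
April 2028: Fri Apr 28 2028.
June 2028: Wed Jun 28 2028.
August 2028: Mon Aug 28 2028.
Next: October 2028 → Sat Oct 28 2028.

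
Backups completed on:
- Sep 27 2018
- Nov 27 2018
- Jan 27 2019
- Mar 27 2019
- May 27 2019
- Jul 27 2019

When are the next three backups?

Sep 27 2019, Nov 27 2019, Jan 27 2020

Each date is the 27th; the gaps (61, 61, 59, 61, 61) track the month lengths.
The rule is the 27th of every 2 months.
Next: September 2019 → Sep 27 2019.
Next: November 2019 → Nov 27 2019.
January 2020: Jan 27 2020.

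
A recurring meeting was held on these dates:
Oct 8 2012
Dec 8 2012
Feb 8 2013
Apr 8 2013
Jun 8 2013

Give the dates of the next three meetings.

Gaps: 61, 62, 59, 61 days — not constant. Every event is on the 8th of the month.
Pattern: the 8th of every 2 months.
Next: August 2013 → Aug 8 2013.
Next: October 2013 → Oct 8 2013.
Next: December 2013 → Dec 8 2013.

Aug 8 2013, Oct 8 2013, Dec 8 2013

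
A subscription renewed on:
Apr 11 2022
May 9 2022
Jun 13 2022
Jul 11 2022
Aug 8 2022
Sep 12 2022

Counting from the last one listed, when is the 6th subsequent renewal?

Mar 13 2023

These are Mondays at 28- or 35-day spacing (28, 35, 28, 28, 35).
The pattern: 2nd Monday of the month.
October 2022 — 2nd Monday is Oct 10 2022.
2nd Monday of November 2022: Nov 14 2022.
December 2022 — 2nd Monday is Dec 12 2022.
2nd Monday of January 2023: Jan 9 2023.
2nd Monday of February 2023: Feb 13 2023.
2nd Monday of March 2023: Mar 13 2023.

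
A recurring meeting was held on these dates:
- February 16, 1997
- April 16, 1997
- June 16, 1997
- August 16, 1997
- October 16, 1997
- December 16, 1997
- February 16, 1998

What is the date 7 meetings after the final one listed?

The day-of-month is always 16 (59, 61, 61, 61, 61, 62 days between events).
So this recurs on the 16th of every 2 months.
April 1998: April 16, 1998.
Next: June 1998 → June 16, 1998.
Next: August 1998 → August 16, 1998.
Next: October 1998 → October 16, 1998.
Next: December 1998 → December 16, 1998.
February 1999: February 16, 1999.
April 1999: April 16, 1999.

April 16, 1999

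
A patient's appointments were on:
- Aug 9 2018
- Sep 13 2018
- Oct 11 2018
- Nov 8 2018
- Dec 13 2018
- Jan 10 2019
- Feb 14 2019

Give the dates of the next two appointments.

Gaps: 35, 28, 28, 35, 28, 35 days — a mix of 28 and 35. Every date is a Thursday.
Each is the 2nd Thursday of its month.
March 2019 — 2nd Thursday is Mar 14 2019.
2nd Thursday of April 2019: Apr 11 2019.

Mar 14 2019, Apr 11 2019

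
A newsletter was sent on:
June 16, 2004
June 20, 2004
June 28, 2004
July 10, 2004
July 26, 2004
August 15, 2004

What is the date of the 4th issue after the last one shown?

Intervals are 4, 8, 12, 16, 20 days — an arithmetic progression with common difference 4.
Next gap: 24 days. August 15, 2004 + 24 days = September 8, 2004.
Next gap: 28 days. September 8, 2004 + 28 days = October 6, 2004.
Next gap: 32 days. October 6, 2004 + 32 days = November 7, 2004.
Next gap: 36 days. November 7, 2004 + 36 days = December 13, 2004.

December 13, 2004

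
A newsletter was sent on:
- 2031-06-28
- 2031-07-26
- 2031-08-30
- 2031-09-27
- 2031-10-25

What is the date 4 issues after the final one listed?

These are Saturdays with 28, 35, 28, 28-day gaps.
Each is the final Saturday of its month — 2031-08-30 is past the 28th, so '4th Saturday' doesn't fit.
Last Saturday of November 2031: 2031-11-29.
Last Saturday of December 2031: 2031-12-27.
Last Saturday of January 2032: 2032-01-31.
February 2032 ends with Saturday 2032-02-28.

2032-02-28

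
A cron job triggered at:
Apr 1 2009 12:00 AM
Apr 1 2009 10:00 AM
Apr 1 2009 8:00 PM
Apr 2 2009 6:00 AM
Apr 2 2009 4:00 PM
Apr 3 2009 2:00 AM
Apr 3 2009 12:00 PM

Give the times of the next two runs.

Apr 3 2009 10:00 PM, Apr 4 2009 8:00 AM

Gaps: 10, 10, 10, 10, 10, 10 hours — each event is 10 hours after the previous one.
Apr 3 2009 12:00 PM + 10 h = Apr 3 2009 10:00 PM.
Apr 3 2009 10:00 PM + 10 h = Apr 4 2009 8:00 AM.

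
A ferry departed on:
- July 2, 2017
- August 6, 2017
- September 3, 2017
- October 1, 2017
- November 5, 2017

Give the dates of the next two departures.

These are Sundays at 28- or 35-day spacing (35, 28, 28, 35).
The pattern: 1st Sunday of the month.
1st Sunday of December 2017: December 3, 2017.
1st Sunday of January 2018: January 7, 2018.

December 3, 2017; January 7, 2018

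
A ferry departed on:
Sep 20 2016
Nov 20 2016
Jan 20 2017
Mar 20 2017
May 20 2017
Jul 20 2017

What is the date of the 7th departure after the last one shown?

The day-of-month is always 20 (61, 61, 59, 61, 61 days between events).
So this recurs on the 20th of every 2 months.
September 2017: Sep 20 2017.
Next: November 2017 → Nov 20 2017.
Next: January 2018 → Jan 20 2018.
Next: March 2018 → Mar 20 2018.
Next: May 2018 → May 20 2018.
July 2018: Jul 20 2018.
Next: September 2018 → Sep 20 2018.

Sep 20 2018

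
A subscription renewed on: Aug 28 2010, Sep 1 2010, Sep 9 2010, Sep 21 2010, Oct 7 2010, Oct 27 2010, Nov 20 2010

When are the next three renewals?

Dec 18 2010, Jan 19 2011, Feb 24 2011

Gaps: 4, 8, 12, 16, 20, 24 days — each gap is 4 larger than the previous one.
Next gap: 28 days. Nov 20 2010 + 28 days = Dec 18 2010.
Next gap: 32 days. Dec 18 2010 + 32 days = Jan 19 2011.
Next gap: 36 days. Jan 19 2011 + 36 days = Feb 24 2011.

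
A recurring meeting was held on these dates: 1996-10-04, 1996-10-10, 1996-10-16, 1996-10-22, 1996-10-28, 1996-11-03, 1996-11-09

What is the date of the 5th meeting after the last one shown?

The spacing is 6, 6, 6, 6, 6, 6 days — always 6 days.
1996-11-09 + 6 days = 1996-11-15.
1996-11-15 + 6 days = 1996-11-21.
1996-11-21 + 6 days = 1996-11-27.
1996-11-27 + 6 days = 1996-12-03.
1996-12-03 + 6 days = 1996-12-09.

1996-12-09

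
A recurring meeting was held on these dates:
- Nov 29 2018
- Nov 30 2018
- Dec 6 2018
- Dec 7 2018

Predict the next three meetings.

The gap pattern 1, 6, 1 repeats every 2 events.
These are the Thursdays and Fridays of each week.
The following Thursday is Dec 13 2018.
Next Friday: Dec 14 2018.
Next Thursday: Dec 20 2018.

Dec 13 2018, Dec 14 2018, Dec 20 2018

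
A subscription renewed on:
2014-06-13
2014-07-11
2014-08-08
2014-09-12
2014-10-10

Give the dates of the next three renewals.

These are Fridays at 28- or 35-day spacing (28, 28, 35, 28).
The pattern: 2nd Friday of the month.
November 2014 — 2nd Friday is 2014-11-14.
2nd Friday of December 2014: 2014-12-12.
2nd Friday of January 2015: 2015-01-09.

2014-11-14, 2014-12-12, 2015-01-09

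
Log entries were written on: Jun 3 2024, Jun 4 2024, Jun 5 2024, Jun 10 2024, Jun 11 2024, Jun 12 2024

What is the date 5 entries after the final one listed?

Every event lands on a Monday or Tuesday or Wednesday (gaps cycle 1, 1, 5, 1, 1).
So the schedule is: every Monday, Tuesday and Wednesday.
The following Monday is Jun 17 2024.
The following Tuesday is Jun 18 2024.
Next Wednesday: Jun 19 2024.
Next Monday: Jun 24 2024.
The following Tuesday is Jun 25 2024.

Jun 25 2024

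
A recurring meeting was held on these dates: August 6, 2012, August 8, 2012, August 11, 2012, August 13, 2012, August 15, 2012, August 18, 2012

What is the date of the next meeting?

August 20, 2012

Gaps: 2, 3, 2, 2, 3 days — not constant, but cyclic with period 3.
The events fall on every Monday, Wednesday and Saturday.
The following Monday is August 20, 2012.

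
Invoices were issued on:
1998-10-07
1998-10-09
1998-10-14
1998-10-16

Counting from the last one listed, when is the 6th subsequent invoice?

The gap pattern 2, 5, 2 repeats every 2 events.
These are the Wednesdays and Fridays of each week.
Next Wednesday: 1998-10-21.
Next Friday: 1998-10-23.
Next Wednesday: 1998-10-28.
The following Friday is 1998-10-30.
The following Wednesday is 1998-11-04.
The following Friday is 1998-11-06.

1998-11-06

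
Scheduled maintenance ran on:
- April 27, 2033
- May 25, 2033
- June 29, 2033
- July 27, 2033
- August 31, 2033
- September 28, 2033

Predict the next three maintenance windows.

These are Wednesdays with 28, 35, 28, 35, 28-day gaps.
Each is the final Wednesday of its month — June 29, 2033 is past the 28th, so '4th Wednesday' doesn't fit.
Last Wednesday of October 2033: October 26, 2033.
Last Wednesday of November 2033: November 30, 2033.
Last Wednesday of December 2033: December 28, 2033.

October 26, 2033; November 30, 2033; December 28, 2033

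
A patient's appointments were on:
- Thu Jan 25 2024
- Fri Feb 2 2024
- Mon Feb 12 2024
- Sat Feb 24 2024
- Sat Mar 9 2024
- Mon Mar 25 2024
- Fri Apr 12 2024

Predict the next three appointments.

Gaps: 8, 10, 12, 14, 16, 18 days — each gap is 2 larger than the previous one.
Next gap: 20 days. Fri Apr 12 2024 + 20 days = Thu May 2 2024.
Next gap: 22 days. Thu May 2 2024 + 22 days = Fri May 24 2024.
Next gap: 24 days. Fri May 24 2024 + 24 days = Mon Jun 17 2024.

Thu May 2 2024, Fri May 24 2024, Mon Jun 17 2024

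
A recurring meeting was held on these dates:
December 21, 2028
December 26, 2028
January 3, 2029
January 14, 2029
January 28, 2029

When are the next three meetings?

Gaps: 5, 8, 11, 14 days — each gap is 3 larger than the previous one.
Next gap: 17 days. January 28, 2029 + 17 days = February 14, 2029.
Next gap: 20 days. February 14, 2029 + 20 days = March 6, 2029.
Next gap: 23 days. March 6, 2029 + 23 days = March 29, 2029.

February 14, 2029; March 6, 2029; March 29, 2029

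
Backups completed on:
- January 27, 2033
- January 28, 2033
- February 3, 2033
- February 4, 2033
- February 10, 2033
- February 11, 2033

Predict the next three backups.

Every event lands on a Thursday or Friday (gaps cycle 1, 6, 1, 6, 1).
So the schedule is: every Thursday and Friday.
The following Thursday is February 17, 2033.
The following Friday is February 18, 2033.
The following Thursday is February 24, 2033.

February 17, 2033; February 18, 2033; February 24, 2033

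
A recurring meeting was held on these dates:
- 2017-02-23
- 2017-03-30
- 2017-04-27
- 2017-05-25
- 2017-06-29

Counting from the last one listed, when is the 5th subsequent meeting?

Every date is a Thursday; gaps 35, 28, 28, 35 days.
Each is the last Thursday of its month (at least one falls on the 29th or later, ruling out '4th Thursday').
July 2017 ends with Thursday 2017-07-27.
Last Thursday of August 2017: 2017-08-31.
September 2017 ends with Thursday 2017-09-28.
October 2017 ends with Thursday 2017-10-26.
November 2017 ends with Thursday 2017-11-30.

2017-11-30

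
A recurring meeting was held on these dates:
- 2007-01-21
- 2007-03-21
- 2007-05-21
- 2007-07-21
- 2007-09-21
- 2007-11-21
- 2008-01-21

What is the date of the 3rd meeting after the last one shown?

The day-of-month is always 21 (59, 61, 61, 62, 61, 61 days between events).
So this recurs on the 21st of every 2 months.
Next: March 2008 → 2008-03-21.
May 2008: 2008-05-21.
July 2008: 2008-07-21.

2008-07-21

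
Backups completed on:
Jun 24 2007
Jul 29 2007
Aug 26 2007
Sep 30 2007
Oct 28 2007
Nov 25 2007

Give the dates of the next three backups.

Dec 30 2007, Jan 27 2008, Feb 24 2008

These are Sundays with 35, 28, 35, 28, 28-day gaps.
Each is the final Sunday of its month — Jul 29 2007 is past the 28th, so '4th Sunday' doesn't fit.
December 2007 ends with Sunday Dec 30 2007.
Last Sunday of January 2008: Jan 27 2008.
Last Sunday of February 2008: Feb 24 2008.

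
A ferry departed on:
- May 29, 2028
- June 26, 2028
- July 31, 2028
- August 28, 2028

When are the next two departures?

September 25, 2028; October 30, 2028

All Mondays; the gaps (28, 35, 28) vary with month length.
This is the last Monday of each month.
September 2028 ends with Monday September 25, 2028.
October 2028 ends with Monday October 30, 2028.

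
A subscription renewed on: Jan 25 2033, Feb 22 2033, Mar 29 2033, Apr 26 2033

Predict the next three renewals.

All Tuesdays; the gaps (28, 35, 28) vary with month length.
This is the last Tuesday of each month.
Last Tuesday of May 2033: May 31 2033.
Last Tuesday of June 2033: Jun 28 2033.
Last Tuesday of July 2033: Jul 26 2033.

May 31 2033, Jun 28 2033, Jul 26 2033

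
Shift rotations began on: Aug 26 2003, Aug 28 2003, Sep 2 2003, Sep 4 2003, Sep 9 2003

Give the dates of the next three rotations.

The gap pattern 2, 5, 2, 5 repeats every 2 events.
These are the Tuesdays and Thursdays of each week.
The following Thursday is Sep 11 2003.
The following Tuesday is Sep 16 2003.
The following Thursday is Sep 18 2003.

Sep 11 2003, Sep 16 2003, Sep 18 2003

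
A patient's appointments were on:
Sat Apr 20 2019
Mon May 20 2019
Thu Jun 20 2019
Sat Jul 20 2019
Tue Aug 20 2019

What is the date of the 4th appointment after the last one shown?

The day-of-month is always 20 (30, 31, 30, 31 days between events).
So this recurs on the 20th of each month.
September 2019: Fri Sep 20 2019.
October 2019: Sun Oct 20 2019.
Next: November 2019 → Wed Nov 20 2019.
December 2019: Fri Dec 20 2019.

Fri Dec 20 2019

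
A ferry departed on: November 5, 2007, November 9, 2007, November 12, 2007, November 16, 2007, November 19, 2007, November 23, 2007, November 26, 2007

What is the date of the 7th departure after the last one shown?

December 21, 2007

The gap pattern 4, 3, 4, 3, 4, 3 repeats every 2 events.
These are the Mondays and Fridays of each week.
The following Friday is November 30, 2007.
The following Monday is December 3, 2007.
The following Friday is December 7, 2007.
The following Monday is December 10, 2007.
Next Friday: December 14, 2007.
Next Monday: December 17, 2007.
Next Friday: December 21, 2007.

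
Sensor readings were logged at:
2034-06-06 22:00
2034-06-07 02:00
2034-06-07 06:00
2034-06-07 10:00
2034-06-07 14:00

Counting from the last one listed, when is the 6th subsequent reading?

2034-06-08 14:00

Gaps: 4, 4, 4, 4 hours — each event is 4 hours after the previous one.
2034-06-07 14:00 + 4 h = 2034-06-07 18:00.
2034-06-07 18:00 + 4 h = 2034-06-07 22:00.
2034-06-07 22:00 + 4 h = 2034-06-08 02:00.
2034-06-08 02:00 + 4 h = 2034-06-08 06:00.
2034-06-08 06:00 + 4 h = 2034-06-08 10:00.
2034-06-08 10:00 + 4 h = 2034-06-08 14:00.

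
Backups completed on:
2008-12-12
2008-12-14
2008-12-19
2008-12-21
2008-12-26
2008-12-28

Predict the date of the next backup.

The gap pattern 2, 5, 2, 5, 2 repeats every 2 events.
These are the Fridays and Sundays of each week.
The following Friday is 2009-01-02.

2009-01-02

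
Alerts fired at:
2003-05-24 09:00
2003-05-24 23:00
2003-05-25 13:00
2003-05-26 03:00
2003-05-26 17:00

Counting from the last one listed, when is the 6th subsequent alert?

2003-05-30 05:00

Gaps: 14, 14, 14, 14 hours — each event is 14 hours after the previous one.
2003-05-26 17:00 + 14 h = 2003-05-27 07:00.
2003-05-27 07:00 + 14 h = 2003-05-27 21:00.
2003-05-27 21:00 + 14 h = 2003-05-28 11:00.
2003-05-28 11:00 + 14 h = 2003-05-29 01:00.
2003-05-29 01:00 + 14 h = 2003-05-29 15:00.
2003-05-29 15:00 + 14 h = 2003-05-30 05:00.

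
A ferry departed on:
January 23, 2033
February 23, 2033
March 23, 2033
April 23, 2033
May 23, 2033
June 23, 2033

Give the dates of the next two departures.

July 23, 2033; August 23, 2033

Each date is the 23rd; the gaps (31, 28, 31, 30, 31) track the month lengths.
The rule is the 23rd of each month.
Next: July 2033 → July 23, 2033.
Next: August 2033 → August 23, 2033.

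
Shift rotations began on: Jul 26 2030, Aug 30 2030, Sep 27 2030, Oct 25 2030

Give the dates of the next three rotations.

These are Fridays with 35, 28, 28-day gaps.
Each is the final Friday of its month — Aug 30 2030 is past the 28th, so '4th Friday' doesn't fit.
November 2030 ends with Friday Nov 29 2030.
Last Friday of December 2030: Dec 27 2030.
January 2031 ends with Friday Jan 31 2031.

Nov 29 2030, Dec 27 2030, Jan 31 2031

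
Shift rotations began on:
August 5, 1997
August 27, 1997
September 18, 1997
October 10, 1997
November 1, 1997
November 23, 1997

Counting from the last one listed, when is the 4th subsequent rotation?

February 19, 1998

Gaps between consecutive events: 22, 22, 22, 22, 22 days — a constant 22-day interval.
November 23, 1997 + 22 days = December 15, 1997.
December 15, 1997 + 22 days = January 6, 1998.
January 6, 1998 + 22 days = January 28, 1998.
January 28, 1998 + 22 days = February 19, 1998.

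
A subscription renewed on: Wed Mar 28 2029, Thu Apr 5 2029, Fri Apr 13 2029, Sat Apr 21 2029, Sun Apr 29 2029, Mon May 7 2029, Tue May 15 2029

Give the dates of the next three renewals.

Gaps between consecutive events: 8, 8, 8, 8, 8, 8 days — a constant 8-day interval.
Tue May 15 2029 + 8 days = Wed May 23 2029.
Wed May 23 2029 + 8 days = Thu May 31 2029.
Thu May 31 2029 + 8 days = Fri Jun 8 2029.

Wed May 23 2029, Thu May 31 2029, Fri Jun 8 2029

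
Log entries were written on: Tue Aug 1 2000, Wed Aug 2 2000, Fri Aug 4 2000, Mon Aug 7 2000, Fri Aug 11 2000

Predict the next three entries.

Gaps: 1, 2, 3, 4 days — each gap is 1 larger than the previous one.
Next gap: 5 days. Fri Aug 11 2000 + 5 days = Wed Aug 16 2000.
Next gap: 6 days. Wed Aug 16 2000 + 6 days = Tue Aug 22 2000.
Next gap: 7 days. Tue Aug 22 2000 + 7 days = Tue Aug 29 2000.

Wed Aug 16 2000, Tue Aug 22 2000, Tue Aug 29 2000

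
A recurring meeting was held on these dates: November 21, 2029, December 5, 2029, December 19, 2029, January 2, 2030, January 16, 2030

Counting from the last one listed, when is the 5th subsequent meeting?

Every event comes 14 days after the last (14, 14, 14, 14).
January 16, 2030 + 14 days = January 30, 2030.
January 30, 2030 + 14 days = February 13, 2030.
February 13, 2030 + 14 days = February 27, 2030.
February 27, 2030 + 14 days = March 13, 2030.
March 13, 2030 + 14 days = March 27, 2030.

March 27, 2030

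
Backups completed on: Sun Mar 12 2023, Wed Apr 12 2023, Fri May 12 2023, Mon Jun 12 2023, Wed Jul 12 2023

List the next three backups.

Gaps: 31, 30, 31, 30 days — not constant. Every event is on the 12th of the month.
Pattern: the 12th of each month.
August 2023: Sat Aug 12 2023.
September 2023: Tue Sep 12 2023.
Next: October 2023 → Thu Oct 12 2023.

Sat Aug 12 2023, Tue Sep 12 2023, Thu Oct 12 2023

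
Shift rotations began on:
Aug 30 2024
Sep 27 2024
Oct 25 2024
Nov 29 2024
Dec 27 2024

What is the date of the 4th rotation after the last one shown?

Apr 25 2025

All Fridays; the gaps (28, 28, 35, 28) vary with month length.
This is the last Friday of each month.
January 2025 ends with Friday Jan 31 2025.
Last Friday of February 2025: Feb 28 2025.
March 2025 ends with Friday Mar 28 2025.
April 2025 ends with Friday Apr 25 2025.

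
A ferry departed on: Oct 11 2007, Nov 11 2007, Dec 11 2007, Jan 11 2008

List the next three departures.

Feb 11 2008, Mar 11 2008, Apr 11 2008

Gaps: 31, 30, 31 days — not constant. Every event is on the 11th of the month.
Pattern: the 11th of each month.
Next: February 2008 → Feb 11 2008.
March 2008: Mar 11 2008.
April 2008: Apr 11 2008.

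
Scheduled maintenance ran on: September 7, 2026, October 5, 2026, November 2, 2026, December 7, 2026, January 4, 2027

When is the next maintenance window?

February 1, 2027

Gaps: 28, 28, 35, 28 days — a mix of 28 and 35. Every date is a Monday.
Each is the 1st Monday of its month.
1st Monday of February 2027: February 1, 2027.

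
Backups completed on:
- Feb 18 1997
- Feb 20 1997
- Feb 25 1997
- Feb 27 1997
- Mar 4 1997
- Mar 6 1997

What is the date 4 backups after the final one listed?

The gap pattern 2, 5, 2, 5, 2 repeats every 2 events.
These are the Tuesdays and Thursdays of each week.
The following Tuesday is Mar 11 1997.
Next Thursday: Mar 13 1997.
The following Tuesday is Mar 18 1997.
Next Thursday: Mar 20 1997.

Mar 20 1997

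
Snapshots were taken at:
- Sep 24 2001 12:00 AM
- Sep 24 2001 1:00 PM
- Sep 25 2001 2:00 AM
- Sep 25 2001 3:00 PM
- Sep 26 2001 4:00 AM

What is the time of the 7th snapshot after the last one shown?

Sep 29 2001 11:00 PM

The interval is a steady 13 hours (13, 13, 13, 13).
Sep 26 2001 4:00 AM + 13 h = Sep 26 2001 5:00 PM.
Sep 26 2001 5:00 PM + 13 h = Sep 27 2001 6:00 AM.
Sep 27 2001 6:00 AM + 13 h = Sep 27 2001 7:00 PM.
Sep 27 2001 7:00 PM + 13 h = Sep 28 2001 8:00 AM.
Sep 28 2001 8:00 AM + 13 h = Sep 28 2001 9:00 PM.
Sep 28 2001 9:00 PM + 13 h = Sep 29 2001 10:00 AM.
Sep 29 2001 10:00 AM + 13 h = Sep 29 2001 11:00 PM.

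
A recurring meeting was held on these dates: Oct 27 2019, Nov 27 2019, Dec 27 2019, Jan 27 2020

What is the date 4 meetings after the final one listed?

The day-of-month is always 27 (31, 30, 31 days between events).
So this recurs on the 27th of each month.
Next: February 2020 → Feb 27 2020.
March 2020: Mar 27 2020.
April 2020: Apr 27 2020.
May 2020: May 27 2020.

May 27 2020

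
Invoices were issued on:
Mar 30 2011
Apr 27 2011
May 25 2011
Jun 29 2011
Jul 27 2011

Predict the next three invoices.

All Wednesdays; the gaps (28, 28, 35, 28) vary with month length.
This is the last Wednesday of each month.
Last Wednesday of August 2011: Aug 31 2011.
September 2011 ends with Wednesday Sep 28 2011.
October 2011 ends with Wednesday Oct 26 2011.

Aug 31 2011, Sep 28 2011, Oct 26 2011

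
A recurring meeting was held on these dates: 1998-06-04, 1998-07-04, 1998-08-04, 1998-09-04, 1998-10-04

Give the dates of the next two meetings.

1998-11-04, 1998-12-04

The day-of-month is always 4 (30, 31, 31, 30 days between events).
So this recurs on the 4th of each month.
Next: November 1998 → 1998-11-04.
Next: December 1998 → 1998-12-04.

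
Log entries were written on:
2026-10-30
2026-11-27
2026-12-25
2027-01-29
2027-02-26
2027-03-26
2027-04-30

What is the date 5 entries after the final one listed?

2027-09-24

Every date is a Friday; gaps 28, 28, 35, 28, 28, 35 days.
Each is the last Friday of its month (at least one falls on the 29th or later, ruling out '4th Friday').
Last Friday of May 2027: 2027-05-28.
June 2027 ends with Friday 2027-06-25.
July 2027 ends with Friday 2027-07-30.
Last Friday of August 2027: 2027-08-27.
September 2027 ends with Friday 2027-09-24.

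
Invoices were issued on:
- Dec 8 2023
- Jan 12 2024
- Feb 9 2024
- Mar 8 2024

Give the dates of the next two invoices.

All dates are Fridays, 35, 28, 28 days apart.
Specifically, the 2nd Friday of each month.
April 2024 — 2nd Friday is Apr 12 2024.
May 2024 — 2nd Friday is May 10 2024.

Apr 12 2024, May 10 2024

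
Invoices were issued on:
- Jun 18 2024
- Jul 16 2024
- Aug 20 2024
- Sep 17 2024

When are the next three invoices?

All dates are Tuesdays, 28, 35, 28 days apart.
Specifically, the 3rd Tuesday of each month.
3rd Tuesday of October 2024: Oct 15 2024.
November 2024 — 3rd Tuesday is Nov 19 2024.
3rd Tuesday of December 2024: Dec 17 2024.

Oct 15 2024, Nov 19 2024, Dec 17 2024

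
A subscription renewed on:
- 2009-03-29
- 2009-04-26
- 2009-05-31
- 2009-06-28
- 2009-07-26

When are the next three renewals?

2009-08-30, 2009-09-27, 2009-10-25

All Sundays; the gaps (28, 35, 28, 28) vary with month length.
This is the last Sunday of each month.
August 2009 ends with Sunday 2009-08-30.
September 2009 ends with Sunday 2009-09-27.
Last Sunday of October 2009: 2009-10-25.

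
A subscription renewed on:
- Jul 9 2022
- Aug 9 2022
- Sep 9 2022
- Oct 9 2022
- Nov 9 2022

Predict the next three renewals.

Each date is the 9th; the gaps (31, 31, 30, 31) track the month lengths.
The rule is the 9th of each month.
December 2022: Dec 9 2022.
Next: January 2023 → Jan 9 2023.
February 2023: Feb 9 2023.

Dec 9 2022, Jan 9 2023, Feb 9 2023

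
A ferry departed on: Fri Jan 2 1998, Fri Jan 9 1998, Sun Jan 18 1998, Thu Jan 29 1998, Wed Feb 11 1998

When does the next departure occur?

Gaps: 7, 9, 11, 13 days — each gap is 2 larger than the previous one.
Next gap: 15 days. Wed Feb 11 1998 + 15 days = Thu Feb 26 1998.

Thu Feb 26 1998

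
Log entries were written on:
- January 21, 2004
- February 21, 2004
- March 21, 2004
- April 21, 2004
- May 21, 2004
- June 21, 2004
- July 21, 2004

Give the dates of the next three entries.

Gaps: 31, 29, 31, 30, 31, 30 days — not constant. Every event is on the 21st of the month.
Pattern: the 21st of each month.
August 2004: August 21, 2004.
September 2004: September 21, 2004.
October 2004: October 21, 2004.

August 21, 2004; September 21, 2004; October 21, 2004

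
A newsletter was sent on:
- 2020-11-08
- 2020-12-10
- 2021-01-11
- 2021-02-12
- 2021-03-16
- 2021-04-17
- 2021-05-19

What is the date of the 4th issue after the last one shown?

2021-09-24

Gaps between consecutive events: 32, 32, 32, 32, 32, 32 days — a constant 32-day interval.
2021-05-19 + 32 days = 2021-06-20.
2021-06-20 + 32 days = 2021-07-22.
2021-07-22 + 32 days = 2021-08-23.
2021-08-23 + 32 days = 2021-09-24.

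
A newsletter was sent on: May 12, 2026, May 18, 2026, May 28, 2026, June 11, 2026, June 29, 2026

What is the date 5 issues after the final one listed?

November 26, 2026

Gaps: 6, 10, 14, 18 days — each gap is 4 larger than the previous one.
Next gap: 22 days. June 29, 2026 + 22 days = July 21, 2026.
Next gap: 26 days. July 21, 2026 + 26 days = August 16, 2026.
Next gap: 30 days. August 16, 2026 + 30 days = September 15, 2026.
Next gap: 34 days. September 15, 2026 + 34 days = October 19, 2026.
Next gap: 38 days. October 19, 2026 + 38 days = November 26, 2026.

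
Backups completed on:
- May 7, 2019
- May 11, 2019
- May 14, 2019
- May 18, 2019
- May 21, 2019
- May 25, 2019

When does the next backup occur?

May 28, 2019

The gap pattern 4, 3, 4, 3, 4 repeats every 2 events.
These are the Tuesdays and Saturdays of each week.
Next Tuesday: May 28, 2019.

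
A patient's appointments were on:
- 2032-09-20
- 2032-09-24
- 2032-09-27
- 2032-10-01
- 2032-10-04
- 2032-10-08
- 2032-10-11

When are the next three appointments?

The gap pattern 4, 3, 4, 3, 4, 3 repeats every 2 events.
These are the Mondays and Fridays of each week.
Next Friday: 2032-10-15.
The following Monday is 2032-10-18.
Next Friday: 2032-10-22.

2032-10-15, 2032-10-18, 2032-10-22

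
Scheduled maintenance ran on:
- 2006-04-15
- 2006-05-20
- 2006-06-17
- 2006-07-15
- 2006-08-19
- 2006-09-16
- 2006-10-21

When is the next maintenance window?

These are Saturdays at 28- or 35-day spacing (35, 28, 28, 35, 28, 35).
The pattern: 3rd Saturday of the month.
November 2006 — 3rd Saturday is 2006-11-18.

2006-11-18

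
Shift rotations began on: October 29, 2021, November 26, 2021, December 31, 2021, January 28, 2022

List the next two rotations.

All Fridays; the gaps (28, 35, 28) vary with month length.
This is the last Friday of each month.
Last Friday of February 2022: February 25, 2022.
Last Friday of March 2022: March 25, 2022.

February 25, 2022; March 25, 2022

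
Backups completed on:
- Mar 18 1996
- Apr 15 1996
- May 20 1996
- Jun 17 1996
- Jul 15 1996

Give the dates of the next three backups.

Aug 19 1996, Sep 16 1996, Oct 21 1996

Gaps: 28, 35, 28, 28 days — a mix of 28 and 35. Every date is a Monday.
Each is the 3rd Monday of its month.
3rd Monday of August 1996: Aug 19 1996.
September 1996 — 3rd Monday is Sep 16 1996.
3rd Monday of October 1996: Oct 21 1996.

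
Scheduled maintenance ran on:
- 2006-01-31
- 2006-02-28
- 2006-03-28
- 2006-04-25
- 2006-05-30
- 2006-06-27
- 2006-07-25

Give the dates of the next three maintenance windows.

All Tuesdays; the gaps (28, 28, 28, 35, 28, 28) vary with month length.
This is the last Tuesday of each month.
Last Tuesday of August 2006: 2006-08-29.
Last Tuesday of September 2006: 2006-09-26.
Last Tuesday of October 2006: 2006-10-31.

2006-08-29, 2006-09-26, 2006-10-31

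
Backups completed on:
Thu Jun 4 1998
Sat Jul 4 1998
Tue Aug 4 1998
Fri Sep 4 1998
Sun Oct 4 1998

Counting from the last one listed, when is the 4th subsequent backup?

The day-of-month is always 4 (30, 31, 31, 30 days between events).
So this recurs on the 4th of each month.
Next: November 1998 → Wed Nov 4 1998.
Next: December 1998 → Fri Dec 4 1998.
January 1999: Mon Jan 4 1999.
February 1999: Thu Feb 4 1999.

Thu Feb 4 1999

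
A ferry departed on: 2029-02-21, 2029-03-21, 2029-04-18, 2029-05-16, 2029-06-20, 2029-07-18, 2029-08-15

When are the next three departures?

All dates are Wednesdays, 28, 28, 28, 35, 28, 28 days apart.
Specifically, the 3rd Wednesday of each month.
September 2029 — 3rd Wednesday is 2029-09-19.
3rd Wednesday of October 2029: 2029-10-17.
November 2029 — 3rd Wednesday is 2029-11-21.

2029-09-19, 2029-10-17, 2029-11-21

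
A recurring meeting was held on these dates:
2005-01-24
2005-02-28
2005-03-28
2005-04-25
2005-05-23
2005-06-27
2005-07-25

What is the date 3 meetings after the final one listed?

2005-10-24

These are Mondays at 28- or 35-day spacing (35, 28, 28, 28, 35, 28).
The pattern: 4th Monday of the month.
4th Monday of August 2005: 2005-08-22.
September 2005 — 4th Monday is 2005-09-26.
4th Monday of October 2005: 2005-10-24.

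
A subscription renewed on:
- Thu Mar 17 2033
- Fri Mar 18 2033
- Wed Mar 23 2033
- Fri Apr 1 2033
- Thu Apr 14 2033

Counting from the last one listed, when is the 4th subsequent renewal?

Gaps: 1, 5, 9, 13 days — each gap is 4 larger than the previous one.
Next gap: 17 days. Thu Apr 14 2033 + 17 days = Sun May 1 2033.
Next gap: 21 days. Sun May 1 2033 + 21 days = Sun May 22 2033.
Next gap: 25 days. Sun May 22 2033 + 25 days = Thu Jun 16 2033.
Next gap: 29 days. Thu Jun 16 2033 + 29 days = Fri Jul 15 2033.

Fri Jul 15 2033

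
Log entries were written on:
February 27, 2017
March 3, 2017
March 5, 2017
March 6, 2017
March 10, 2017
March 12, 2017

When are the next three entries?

March 13, 2017; March 17, 2017; March 19, 2017

The gap pattern 4, 2, 1, 4, 2 repeats every 3 events.
These are the Mondays, Fridays and Sundays of each week.
Next Monday: March 13, 2017.
Next Friday: March 17, 2017.
Next Sunday: March 19, 2017.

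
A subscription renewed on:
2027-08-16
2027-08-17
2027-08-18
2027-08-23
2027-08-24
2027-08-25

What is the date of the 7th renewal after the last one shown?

2027-09-13

Gaps: 1, 1, 5, 1, 1 days — not constant, but cyclic with period 3.
The events fall on every Monday, Tuesday and Wednesday.
Next Monday: 2027-08-30.
Next Tuesday: 2027-08-31.
Next Wednesday: 2027-09-01.
Next Monday: 2027-09-06.
The following Tuesday is 2027-09-07.
Next Wednesday: 2027-09-08.
Next Monday: 2027-09-13.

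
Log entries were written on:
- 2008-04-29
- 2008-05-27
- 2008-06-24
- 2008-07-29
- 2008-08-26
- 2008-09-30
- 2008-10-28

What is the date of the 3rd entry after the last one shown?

2009-01-27

These are Tuesdays with 28, 28, 35, 28, 35, 28-day gaps.
Each is the final Tuesday of its month — 2008-04-29 is past the 28th, so '4th Tuesday' doesn't fit.
Last Tuesday of November 2008: 2008-11-25.
Last Tuesday of December 2008: 2008-12-30.
January 2009 ends with Tuesday 2009-01-27.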